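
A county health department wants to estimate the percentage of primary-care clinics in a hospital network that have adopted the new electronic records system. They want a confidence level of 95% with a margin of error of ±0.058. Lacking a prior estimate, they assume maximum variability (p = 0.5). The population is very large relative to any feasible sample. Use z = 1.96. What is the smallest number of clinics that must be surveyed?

286

With p = 0.5, p(1−p) = 0.25.
n = z²·p(1−p)/E² = 1.96² × 0.2500 / 0.058² = 3.8416 × 0.2500 / 0.003364 ≈ 285.49.
Rounding up gives n = 286.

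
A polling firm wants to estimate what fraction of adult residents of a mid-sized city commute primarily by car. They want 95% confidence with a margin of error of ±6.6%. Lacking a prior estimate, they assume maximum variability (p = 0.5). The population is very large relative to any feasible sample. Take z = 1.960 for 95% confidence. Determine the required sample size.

With p = 0.5, p(1−p) = 0.25.
n = z²·p(1−p)/E² = 1.960² × 0.2500 / 0.066² = 3.8416 × 0.2500 / 0.004356 ≈ 220.48.
Rounding up gives n = 221.

221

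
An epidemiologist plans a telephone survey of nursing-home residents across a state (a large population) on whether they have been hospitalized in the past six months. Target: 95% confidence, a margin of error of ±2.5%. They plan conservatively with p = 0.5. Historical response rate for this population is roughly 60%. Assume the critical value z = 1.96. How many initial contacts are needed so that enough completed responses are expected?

2562

Completed interviews needed: n₀ = 1.96² × 0.2500 / 0.025² ≈ 1536.64 → 1537.
At a 60% response rate, contacts needed = 1537 / 0.60 ≈ 2561.67 → 2562.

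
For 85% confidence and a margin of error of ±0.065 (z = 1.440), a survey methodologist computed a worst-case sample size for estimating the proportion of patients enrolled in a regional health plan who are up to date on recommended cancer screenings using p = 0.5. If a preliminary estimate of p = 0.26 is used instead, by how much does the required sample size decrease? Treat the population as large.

Conservative (p = 0.5): n = 1.440² × 0.25 / 0.065² ≈ 122.70 → 123.
Using p = 0.26: p(1−p) = 0.1924, so n = 1.440² × 0.1924 / 0.065² ≈ 94.43 → 95.
Reduction: 123 − 95 = 28.

28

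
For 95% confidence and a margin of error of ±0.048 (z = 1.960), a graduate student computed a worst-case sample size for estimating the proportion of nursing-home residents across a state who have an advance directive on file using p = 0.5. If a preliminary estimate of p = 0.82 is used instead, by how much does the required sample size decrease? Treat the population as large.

170

Conservative (p = 0.5): n = 1.960² × 0.25 / 0.048² ≈ 416.84 → 417.
Using p = 0.82: p(1−p) = 0.1476, so n = 1.960² × 0.1476 / 0.048² ≈ 246.10 → 247.
Reduction: 417 − 247 = 170.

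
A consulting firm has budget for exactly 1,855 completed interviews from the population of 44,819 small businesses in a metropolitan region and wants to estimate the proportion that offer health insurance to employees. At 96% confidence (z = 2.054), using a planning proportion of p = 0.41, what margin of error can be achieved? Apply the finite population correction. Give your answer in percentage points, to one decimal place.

2.3

Finite-population factor: (N−n)/(N−1) = (44819−1855)/(44819−1) = 0.9586.
SE(p̂) = √[p(1−p)/n · (N−n)/(N−1)] = √[0.2419/1855 × 0.9586] = 0.01118.
E = z × SE = 2.054 × 0.01118 = 0.02297 ≈ 2.3 percentage points.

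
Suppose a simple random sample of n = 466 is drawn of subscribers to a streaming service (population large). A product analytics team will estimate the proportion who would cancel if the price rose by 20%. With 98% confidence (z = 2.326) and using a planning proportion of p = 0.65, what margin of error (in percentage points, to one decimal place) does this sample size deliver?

5.1

SE(p̂) = √[p(1−p)/n] = √[0.2275/466] = 0.02210.
E = z × SE = 2.326 × 0.02210 = 0.05139, or 5.1 percentage points.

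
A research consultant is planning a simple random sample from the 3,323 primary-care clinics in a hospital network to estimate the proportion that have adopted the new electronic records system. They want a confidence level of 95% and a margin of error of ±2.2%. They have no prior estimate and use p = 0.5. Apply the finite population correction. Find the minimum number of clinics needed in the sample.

For 95% confidence, z = 1.96.
Unadjusted: n₀ = 1.96² × 0.50 × 0.50 / 0.022² ≈ 1984.30, so n₀ = 1985.
Finite population correction with N = 3,323: n = n₀ / (1 + (n₀−1)/N) = 1985 / (1 + 1984/3323) = 1985 / 1.5971 ≈ 1242.92.
Rounding up, n = 1243.

1243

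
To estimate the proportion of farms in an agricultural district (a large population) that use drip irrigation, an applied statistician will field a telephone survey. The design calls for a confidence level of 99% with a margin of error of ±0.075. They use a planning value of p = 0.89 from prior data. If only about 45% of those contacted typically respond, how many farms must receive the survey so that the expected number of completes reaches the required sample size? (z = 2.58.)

258

Completed interviews needed: n₀ = 2.58² × 0.0979 / 0.075² ≈ 115.85 → 116.
At a 45% response rate, contacts needed = 116 / 0.45 ≈ 257.78 → 258.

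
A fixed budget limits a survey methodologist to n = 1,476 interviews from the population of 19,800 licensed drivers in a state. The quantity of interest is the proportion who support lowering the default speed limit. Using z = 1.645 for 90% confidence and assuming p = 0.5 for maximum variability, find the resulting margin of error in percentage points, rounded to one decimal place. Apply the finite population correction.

Finite-population factor: (N−n)/(N−1) = (19800−1476)/(19800−1) = 0.9255.
SE(p̂) = √[p(1−p)/n · (N−n)/(N−1)] = √[0.2500/1476 × 0.9255] = 0.01252.
E = z × SE = 1.645 × 0.01252 = 0.02060 ≈ 2.1 percentage points.

2.1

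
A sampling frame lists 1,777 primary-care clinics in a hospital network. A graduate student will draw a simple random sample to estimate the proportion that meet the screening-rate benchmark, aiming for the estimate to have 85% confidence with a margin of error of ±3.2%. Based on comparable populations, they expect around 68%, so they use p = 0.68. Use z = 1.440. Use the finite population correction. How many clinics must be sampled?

354

Unadjusted: n₀ = 1.440² × 0.68 × 0.32 / 0.032² ≈ 440.64, so n₀ = 441.
Finite population correction with N = 1,777: n = n₀ / (1 + (n₀−1)/N) = 441 / (1 + 440/1777) = 441 / 1.2476 ≈ 353.48.
Rounding up, n = 354.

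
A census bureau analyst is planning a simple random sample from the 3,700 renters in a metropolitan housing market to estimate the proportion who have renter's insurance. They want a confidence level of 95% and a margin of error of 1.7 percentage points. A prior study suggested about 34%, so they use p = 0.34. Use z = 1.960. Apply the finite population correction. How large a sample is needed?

Unadjusted: n₀ = 1.960² × 0.34 × 0.66 / 0.017² ≈ 2982.89, so n₀ = 2983.
Finite population correction with N = 3,700: n = n₀ / (1 + (n₀−1)/N) = 2983 / (1 + 2982/3700) = 2983 / 1.8059 ≈ 1651.77.
Rounding up, n = 1652.

1652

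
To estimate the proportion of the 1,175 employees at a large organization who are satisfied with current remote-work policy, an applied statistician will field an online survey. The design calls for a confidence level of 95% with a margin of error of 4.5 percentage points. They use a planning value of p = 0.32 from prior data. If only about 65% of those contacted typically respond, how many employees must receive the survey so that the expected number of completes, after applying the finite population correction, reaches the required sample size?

471

For 95% confidence, z = 1.960.
Completed interviews needed (unadjusted): n₀ = 1.960² × 0.2176 / 0.045² ≈ 412.81 → 413.
FPC for N = 1,175: n = 413 / (1 + 412/1175) = 413 / 1.3506 ≈ 305.78 → 306.
At a 65% response rate, contacts needed = 306 / 0.65 ≈ 470.77 → 471.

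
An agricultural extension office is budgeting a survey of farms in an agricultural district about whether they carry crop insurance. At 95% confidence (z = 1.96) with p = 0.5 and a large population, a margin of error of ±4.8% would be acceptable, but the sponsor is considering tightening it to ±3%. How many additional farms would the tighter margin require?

At ±4.8%: n = 1.96² × 0.2500 / 0.048² ≈ 416.84 → 417.
At ±3%: n = 1.96² × 0.2500 / 0.030² ≈ 1067.11 → 1068.
Additional respondents: 1068 − 417 = 651.

651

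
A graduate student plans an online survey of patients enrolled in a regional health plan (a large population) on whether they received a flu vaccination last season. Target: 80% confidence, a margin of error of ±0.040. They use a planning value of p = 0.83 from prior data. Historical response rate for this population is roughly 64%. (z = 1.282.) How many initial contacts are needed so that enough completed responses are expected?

Completed interviews needed: n₀ = 1.282² × 0.1411 / 0.040² ≈ 144.94 → 145.
At a 64% response rate, contacts needed = 145 / 0.64 ≈ 226.56 → 227.

227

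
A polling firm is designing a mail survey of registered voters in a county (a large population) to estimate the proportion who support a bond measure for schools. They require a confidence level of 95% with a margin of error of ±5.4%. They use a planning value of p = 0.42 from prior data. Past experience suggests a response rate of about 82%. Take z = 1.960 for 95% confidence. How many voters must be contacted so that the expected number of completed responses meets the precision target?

392

Completed interviews needed: n₀ = 1.960² × 0.2436 / 0.054² ≈ 320.92 → 321.
At an 82% response rate, contacts needed = 321 / 0.82 ≈ 391.46 → 392.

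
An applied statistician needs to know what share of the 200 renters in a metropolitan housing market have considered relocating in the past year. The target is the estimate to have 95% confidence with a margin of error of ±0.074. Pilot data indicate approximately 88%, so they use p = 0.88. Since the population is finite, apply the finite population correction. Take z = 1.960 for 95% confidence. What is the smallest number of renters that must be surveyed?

55

Unadjusted: n₀ = 1.960² × 0.88 × 0.12 / 0.074² ≈ 74.08, so n₀ = 75.
Finite population correction with N = 200: n = n₀ / (1 + (n₀−1)/N) = 75 / (1 + 74/200) = 75 / 1.3700 ≈ 54.74.
Rounding up, n = 55.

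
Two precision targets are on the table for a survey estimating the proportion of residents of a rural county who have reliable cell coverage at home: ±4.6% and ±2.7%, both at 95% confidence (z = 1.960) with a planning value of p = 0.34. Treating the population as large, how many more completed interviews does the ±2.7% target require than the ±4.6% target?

775

At ±4.6%: n = 1.960² × 0.2244 / 0.046² ≈ 407.40 → 408.
At ±2.7%: n = 1.960² × 0.2244 / 0.027² ≈ 1182.52 → 1183.
Additional respondents: 1183 − 408 = 775.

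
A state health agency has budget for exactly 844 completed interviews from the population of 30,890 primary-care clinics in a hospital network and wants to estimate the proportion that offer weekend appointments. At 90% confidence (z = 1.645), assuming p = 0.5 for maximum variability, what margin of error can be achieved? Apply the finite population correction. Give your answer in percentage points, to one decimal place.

Finite-population factor: (N−n)/(N−1) = (30890−844)/(30890−1) = 0.9727.
SE(p̂) = √[p(1−p)/n · (N−n)/(N−1)] = √[0.2500/844 × 0.9727] = 0.01697.
E = z × SE = 1.645 × 0.01697 = 0.02792 ≈ 2.8 percentage points.

2.8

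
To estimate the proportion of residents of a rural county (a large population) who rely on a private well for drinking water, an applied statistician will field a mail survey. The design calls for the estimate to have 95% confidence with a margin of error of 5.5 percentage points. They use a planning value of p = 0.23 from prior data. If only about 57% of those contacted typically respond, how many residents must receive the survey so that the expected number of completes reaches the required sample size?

For 95% confidence, z = 1.960.
Completed interviews needed: n₀ = 1.960² × 0.1771 / 0.055² ≈ 224.91 → 225.
At a 57% response rate, contacts needed = 225 / 0.57 ≈ 394.74 → 395.

395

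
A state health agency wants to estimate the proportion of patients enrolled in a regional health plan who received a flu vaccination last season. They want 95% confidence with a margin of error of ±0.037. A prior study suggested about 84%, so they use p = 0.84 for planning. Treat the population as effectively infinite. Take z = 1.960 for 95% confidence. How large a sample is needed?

378

With p = 0.84, p(1−p) = 0.1344.
n = z²·p(1−p)/E² = 1.960² × 0.1344 / 0.037² = 3.8416 × 0.1344 / 0.001369 ≈ 377.14.
Rounding up gives n = 378.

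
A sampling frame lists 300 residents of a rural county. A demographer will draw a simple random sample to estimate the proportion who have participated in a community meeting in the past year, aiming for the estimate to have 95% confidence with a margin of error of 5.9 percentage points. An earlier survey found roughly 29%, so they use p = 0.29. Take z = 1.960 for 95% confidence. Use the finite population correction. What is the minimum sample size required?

130

Unadjusted: n₀ = 1.960² × 0.29 × 0.71 / 0.059² ≈ 227.23, so n₀ = 228.
Finite population correction with N = 300: n = n₀ / (1 + (n₀−1)/N) = 228 / (1 + 227/300) = 228 / 1.7567 ≈ 129.79.
Rounding up, n = 130.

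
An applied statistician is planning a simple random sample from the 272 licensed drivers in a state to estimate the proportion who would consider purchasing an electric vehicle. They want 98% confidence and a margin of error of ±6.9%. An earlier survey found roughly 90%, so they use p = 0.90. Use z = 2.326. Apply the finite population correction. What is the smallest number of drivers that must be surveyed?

Unadjusted: n₀ = 2.326² × 0.90 × 0.10 / 0.069² ≈ 102.27, so n₀ = 103.
Finite population correction with N = 272: n = n₀ / (1 + (n₀−1)/N) = 103 / (1 + 102/272) = 103 / 1.3750 ≈ 74.91.
Rounding up, n = 75.

75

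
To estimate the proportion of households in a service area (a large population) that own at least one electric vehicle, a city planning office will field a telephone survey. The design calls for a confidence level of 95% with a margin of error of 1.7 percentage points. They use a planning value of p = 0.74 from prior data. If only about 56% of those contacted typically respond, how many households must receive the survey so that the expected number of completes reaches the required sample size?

For 95% confidence, z = 1.960.
Completed interviews needed: n₀ = 1.960² × 0.1924 / 0.017² ≈ 2557.52 → 2558.
At a 56% response rate, contacts needed = 2558 / 0.56 ≈ 4567.86 → 4568.

4568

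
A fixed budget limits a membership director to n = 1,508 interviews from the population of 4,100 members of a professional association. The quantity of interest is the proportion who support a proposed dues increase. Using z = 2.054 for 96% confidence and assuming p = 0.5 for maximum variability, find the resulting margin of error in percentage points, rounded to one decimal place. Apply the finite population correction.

Finite-population factor: (N−n)/(N−1) = (4100−1508)/(4100−1) = 0.6323.
SE(p̂) = √[p(1−p)/n · (N−n)/(N−1)] = √[0.2500/1508 × 0.6323] = 0.01024.
E = z × SE = 2.054 × 0.01024 = 0.02103 ≈ 2.1 percentage points.

2.1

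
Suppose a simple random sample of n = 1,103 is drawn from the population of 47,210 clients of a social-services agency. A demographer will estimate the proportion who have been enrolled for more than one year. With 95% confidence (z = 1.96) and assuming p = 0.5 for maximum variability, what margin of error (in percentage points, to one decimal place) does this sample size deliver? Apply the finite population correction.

Finite-population factor: (N−n)/(N−1) = (47210−1103)/(47210−1) = 0.9767.
SE(p̂) = √[p(1−p)/n · (N−n)/(N−1)] = √[0.2500/1103 × 0.9767] = 0.01488.
E = z × SE = 1.96 × 0.01488 = 0.02916 ≈ 2.9 percentage points.

2.9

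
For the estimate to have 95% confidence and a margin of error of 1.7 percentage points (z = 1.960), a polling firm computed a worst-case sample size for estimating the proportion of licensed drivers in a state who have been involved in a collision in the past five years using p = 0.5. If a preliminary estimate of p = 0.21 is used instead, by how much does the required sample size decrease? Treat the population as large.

1118

Conservative (p = 0.5): n = 1.960² × 0.25 / 0.017² ≈ 3323.18 → 3324.
Using p = 0.21: p(1−p) = 0.1659, so n = 1.960² × 0.1659 / 0.017² ≈ 2205.26 → 2206.
Reduction: 3324 − 2206 = 1118.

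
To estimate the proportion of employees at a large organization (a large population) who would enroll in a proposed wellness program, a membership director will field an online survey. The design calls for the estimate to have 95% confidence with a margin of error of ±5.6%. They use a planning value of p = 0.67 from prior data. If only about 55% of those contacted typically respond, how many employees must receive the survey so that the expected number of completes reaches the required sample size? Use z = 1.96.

493

Completed interviews needed: n₀ = 1.96² × 0.2211 / 0.056² ≈ 270.85 → 271.
At a 55% response rate, contacts needed = 271 / 0.55 ≈ 492.73 → 493.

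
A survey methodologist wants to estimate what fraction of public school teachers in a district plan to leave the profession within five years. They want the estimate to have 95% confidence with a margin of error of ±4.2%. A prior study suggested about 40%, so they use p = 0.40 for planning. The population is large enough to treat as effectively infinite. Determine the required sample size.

523

For 95% confidence, z = 1.96.
With p = 0.40, p(1−p) = 0.2400.
n = z²·p(1−p)/E² = 1.96² × 0.2400 / 0.042² = 3.8416 × 0.2400 / 0.001764 ≈ 522.67.
Rounding up gives n = 523.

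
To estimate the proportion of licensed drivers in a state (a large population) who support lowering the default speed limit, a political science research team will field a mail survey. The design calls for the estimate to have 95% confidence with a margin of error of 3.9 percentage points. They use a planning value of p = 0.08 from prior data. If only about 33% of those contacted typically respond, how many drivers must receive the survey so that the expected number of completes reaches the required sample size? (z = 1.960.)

564

Completed interviews needed: n₀ = 1.960² × 0.0736 / 0.039² ≈ 185.89 → 186.
At a 33% response rate, contacts needed = 186 / 0.33 ≈ 563.64 → 564.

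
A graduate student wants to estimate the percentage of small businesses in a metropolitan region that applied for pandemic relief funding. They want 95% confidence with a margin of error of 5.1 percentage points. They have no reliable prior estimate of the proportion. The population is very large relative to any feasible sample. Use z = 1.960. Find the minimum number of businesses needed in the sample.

370

With no prior estimate, use p = 0.5, giving p(1−p) = 0.25.
n = z²·p(1−p)/E² = 1.960² × 0.2500 / 0.051² = 3.8416 × 0.2500 / 0.002601 ≈ 369.24.
Rounding up gives n = 370.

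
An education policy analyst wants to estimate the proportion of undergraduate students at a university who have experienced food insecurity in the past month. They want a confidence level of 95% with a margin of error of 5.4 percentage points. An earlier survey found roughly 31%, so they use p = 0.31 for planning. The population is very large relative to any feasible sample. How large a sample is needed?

For 95% confidence, z = 1.960.
With p = 0.31, p(1−p) = 0.2139.
n = z²·p(1−p)/E² = 1.960² × 0.2139 / 0.054² = 3.8416 × 0.2139 / 0.002916 ≈ 281.80.
Rounding up gives n = 282.

282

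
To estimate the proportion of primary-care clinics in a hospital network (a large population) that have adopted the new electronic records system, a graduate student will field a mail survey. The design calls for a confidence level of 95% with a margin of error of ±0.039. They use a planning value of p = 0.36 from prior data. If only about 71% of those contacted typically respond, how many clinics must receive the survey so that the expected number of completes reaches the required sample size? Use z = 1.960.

Completed interviews needed: n₀ = 1.960² × 0.2304 / 0.039² ≈ 581.92 → 582.
At a 71% response rate, contacts needed = 582 / 0.71 ≈ 819.72 → 820.

820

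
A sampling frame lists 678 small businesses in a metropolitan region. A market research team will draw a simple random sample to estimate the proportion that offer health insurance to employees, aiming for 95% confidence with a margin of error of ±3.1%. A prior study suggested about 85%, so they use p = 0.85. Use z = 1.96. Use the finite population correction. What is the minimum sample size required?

Unadjusted: n₀ = 1.96² × 0.85 × 0.15 / 0.031² ≈ 509.68, so n₀ = 510.
Finite population correction with N = 678: n = n₀ / (1 + (n₀−1)/N) = 510 / (1 + 509/678) = 510 / 1.7507 ≈ 291.31.
Rounding up, n = 292.

292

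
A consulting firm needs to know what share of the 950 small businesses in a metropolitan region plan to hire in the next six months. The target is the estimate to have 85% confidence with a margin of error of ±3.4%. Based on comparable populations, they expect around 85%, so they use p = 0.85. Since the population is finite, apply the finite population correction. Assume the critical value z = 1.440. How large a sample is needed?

Unadjusted: n₀ = 1.440² × 0.85 × 0.15 / 0.034² ≈ 228.71, so n₀ = 229.
Finite population correction with N = 950: n = n₀ / (1 + (n₀−1)/N) = 229 / (1 + 228/950) = 229 / 1.2400 ≈ 184.68.
Rounding up, n = 185.

185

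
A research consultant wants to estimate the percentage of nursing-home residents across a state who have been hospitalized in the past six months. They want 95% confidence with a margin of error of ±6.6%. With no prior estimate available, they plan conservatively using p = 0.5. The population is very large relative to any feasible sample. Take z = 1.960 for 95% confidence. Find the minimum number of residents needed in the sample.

221

With p = 0.5, p(1−p) = 0.25.
n = z²·p(1−p)/E² = 1.960² × 0.2500 / 0.066² = 3.8416 × 0.2500 / 0.004356 ≈ 220.48.
Rounding up gives n = 221.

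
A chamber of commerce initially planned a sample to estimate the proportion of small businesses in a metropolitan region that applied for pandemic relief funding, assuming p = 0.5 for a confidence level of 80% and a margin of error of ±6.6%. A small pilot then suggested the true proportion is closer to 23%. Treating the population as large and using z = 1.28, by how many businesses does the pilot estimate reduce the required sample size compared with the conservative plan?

28

Conservative (p = 0.5): n = 1.28² × 0.25 / 0.066² ≈ 94.03 → 95.
Using p = 0.23: p(1−p) = 0.1771, so n = 1.28² × 0.1771 / 0.066² ≈ 66.61 → 67.
Reduction: 95 − 67 = 28.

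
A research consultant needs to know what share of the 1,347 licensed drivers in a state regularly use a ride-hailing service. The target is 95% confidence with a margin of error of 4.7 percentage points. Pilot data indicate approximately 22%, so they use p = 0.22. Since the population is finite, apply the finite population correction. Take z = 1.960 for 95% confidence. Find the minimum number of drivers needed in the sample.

Unadjusted: n₀ = 1.960² × 0.22 × 0.78 / 0.047² ≈ 298.42, so n₀ = 299.
Finite population correction with N = 1,347: n = n₀ / (1 + (n₀−1)/N) = 299 / (1 + 298/1347) = 299 / 1.2212 ≈ 244.83.
Rounding up, n = 245.

245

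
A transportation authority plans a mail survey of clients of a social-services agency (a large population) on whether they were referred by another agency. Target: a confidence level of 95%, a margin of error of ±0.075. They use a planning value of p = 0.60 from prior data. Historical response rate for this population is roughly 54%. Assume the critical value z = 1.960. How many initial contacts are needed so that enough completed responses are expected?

304

Completed interviews needed: n₀ = 1.960² × 0.2400 / 0.075² ≈ 163.91 → 164.
At a 54% response rate, contacts needed = 164 / 0.54 ≈ 303.70 → 304.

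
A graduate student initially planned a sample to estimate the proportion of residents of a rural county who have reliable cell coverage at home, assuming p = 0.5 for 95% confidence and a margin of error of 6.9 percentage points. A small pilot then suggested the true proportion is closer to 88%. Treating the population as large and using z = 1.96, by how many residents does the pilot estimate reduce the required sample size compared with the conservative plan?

116

Conservative (p = 0.5): n = 1.96² × 0.25 / 0.069² ≈ 201.72 → 202.
Using p = 0.88: p(1−p) = 0.1056, so n = 1.96² × 0.1056 / 0.069² ≈ 85.21 → 86.
Reduction: 202 − 86 = 116.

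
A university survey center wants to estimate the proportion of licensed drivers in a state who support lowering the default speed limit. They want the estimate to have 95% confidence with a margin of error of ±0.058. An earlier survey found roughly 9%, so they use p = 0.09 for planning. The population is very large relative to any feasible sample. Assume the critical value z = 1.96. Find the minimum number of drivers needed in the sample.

With p = 0.09, p(1−p) = 0.0819.
n = z²·p(1−p)/E² = 1.96² × 0.0819 / 0.058² = 3.8416 × 0.0819 / 0.003364 ≈ 93.53.
Rounding up gives n = 94.

94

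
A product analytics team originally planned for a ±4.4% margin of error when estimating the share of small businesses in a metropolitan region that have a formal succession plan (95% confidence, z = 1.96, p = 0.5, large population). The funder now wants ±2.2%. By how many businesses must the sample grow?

At ±4.4%: n = 1.96² × 0.2500 / 0.044² ≈ 496.07 → 497.
At ±2.2%: n = 1.96² × 0.2500 / 0.022² ≈ 1984.30 → 1985.
Additional respondents: 1985 − 497 = 1488.

1488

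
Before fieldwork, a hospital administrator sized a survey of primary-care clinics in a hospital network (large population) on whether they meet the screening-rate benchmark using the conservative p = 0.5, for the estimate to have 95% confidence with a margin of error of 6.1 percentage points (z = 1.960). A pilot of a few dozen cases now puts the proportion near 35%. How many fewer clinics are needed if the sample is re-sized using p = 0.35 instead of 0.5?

24

Conservative (p = 0.5): n = 1.960² × 0.25 / 0.061² ≈ 258.10 → 259.
Using p = 0.35: p(1−p) = 0.2275, so n = 1.960² × 0.2275 / 0.061² ≈ 234.87 → 235.
Reduction: 259 − 235 = 24.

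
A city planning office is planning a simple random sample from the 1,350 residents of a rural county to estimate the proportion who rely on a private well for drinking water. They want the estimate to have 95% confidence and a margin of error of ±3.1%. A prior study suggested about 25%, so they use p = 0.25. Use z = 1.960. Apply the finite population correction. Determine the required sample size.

483

Unadjusted: n₀ = 1.960² × 0.25 × 0.75 / 0.031² ≈ 749.53, so n₀ = 750.
Finite population correction with N = 1,350: n = n₀ / (1 + (n₀−1)/N) = 750 / (1 + 749/1350) = 750 / 1.5548 ≈ 482.37.
Rounding up, n = 483.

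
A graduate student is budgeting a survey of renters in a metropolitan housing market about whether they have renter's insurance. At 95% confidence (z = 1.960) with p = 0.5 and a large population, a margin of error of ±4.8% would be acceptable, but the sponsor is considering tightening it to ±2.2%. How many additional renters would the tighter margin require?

1568

At ±4.8%: n = 1.960² × 0.2500 / 0.048² ≈ 416.84 → 417.
At ±2.2%: n = 1.960² × 0.2500 / 0.022² ≈ 1984.30 → 1985.
Additional respondents: 1985 − 417 = 1568.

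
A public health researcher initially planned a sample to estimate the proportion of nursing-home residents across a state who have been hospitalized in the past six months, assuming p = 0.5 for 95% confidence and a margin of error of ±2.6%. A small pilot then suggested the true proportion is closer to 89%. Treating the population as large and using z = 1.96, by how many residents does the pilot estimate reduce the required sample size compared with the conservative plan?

864

Conservative (p = 0.5): n = 1.96² × 0.25 / 0.026² ≈ 1420.71 → 1421.
Using p = 0.89: p(1−p) = 0.0979, so n = 1.96² × 0.0979 / 0.026² ≈ 556.35 → 557.
Reduction: 1421 − 557 = 864.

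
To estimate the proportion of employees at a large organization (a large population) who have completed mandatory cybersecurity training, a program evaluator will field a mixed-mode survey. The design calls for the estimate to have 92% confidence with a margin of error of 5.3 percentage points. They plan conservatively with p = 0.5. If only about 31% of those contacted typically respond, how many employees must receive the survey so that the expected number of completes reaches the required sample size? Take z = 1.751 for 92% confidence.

881

Completed interviews needed: n₀ = 1.751² × 0.2500 / 0.053² ≈ 272.87 → 273.
At a 31% response rate, contacts needed = 273 / 0.31 ≈ 880.65 → 881.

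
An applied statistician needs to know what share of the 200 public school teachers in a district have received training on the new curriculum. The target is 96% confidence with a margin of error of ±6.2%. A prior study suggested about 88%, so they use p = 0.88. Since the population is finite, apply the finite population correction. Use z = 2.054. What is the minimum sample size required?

Unadjusted: n₀ = 2.054² × 0.88 × 0.12 / 0.062² ≈ 115.90, so n₀ = 116.
Finite population correction with N = 200: n = n₀ / (1 + (n₀−1)/N) = 116 / (1 + 115/200) = 116 / 1.5750 ≈ 73.65.
Rounding up, n = 74.

74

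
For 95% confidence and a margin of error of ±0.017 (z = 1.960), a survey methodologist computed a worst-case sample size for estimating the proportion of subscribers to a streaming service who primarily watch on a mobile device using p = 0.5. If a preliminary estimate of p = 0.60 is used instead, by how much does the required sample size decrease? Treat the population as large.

Conservative (p = 0.5): n = 1.960² × 0.25 / 0.017² ≈ 3323.18 → 3324.
Using p = 0.60: p(1−p) = 0.2400, so n = 1.960² × 0.2400 / 0.017² ≈ 3190.26 → 3191.
Reduction: 3324 − 3191 = 133.

133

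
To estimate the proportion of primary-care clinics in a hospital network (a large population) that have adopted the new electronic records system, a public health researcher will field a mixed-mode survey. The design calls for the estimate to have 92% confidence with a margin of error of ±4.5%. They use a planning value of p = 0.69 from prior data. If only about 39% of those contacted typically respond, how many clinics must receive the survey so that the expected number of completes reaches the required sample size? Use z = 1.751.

831

Completed interviews needed: n₀ = 1.751² × 0.2139 / 0.045² ≈ 323.86 → 324.
At a 39% response rate, contacts needed = 324 / 0.39 ≈ 830.77 → 831.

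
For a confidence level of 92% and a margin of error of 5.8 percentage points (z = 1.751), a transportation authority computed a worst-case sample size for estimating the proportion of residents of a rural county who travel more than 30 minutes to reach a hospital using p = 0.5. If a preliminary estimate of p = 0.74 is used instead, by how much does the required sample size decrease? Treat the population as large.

52

Conservative (p = 0.5): n = 1.751² × 0.25 / 0.058² ≈ 227.85 → 228.
Using p = 0.74: p(1−p) = 0.1924, so n = 1.751² × 0.1924 / 0.058² ≈ 175.36 → 176.
Reduction: 228 − 176 = 52.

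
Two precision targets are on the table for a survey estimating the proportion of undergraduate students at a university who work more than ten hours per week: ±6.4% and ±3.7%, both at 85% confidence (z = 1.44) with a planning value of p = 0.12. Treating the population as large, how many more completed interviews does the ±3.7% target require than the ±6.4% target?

At ±6.4%: n = 1.44² × 0.1056 / 0.064² ≈ 53.46 → 54.
At ±3.7%: n = 1.44² × 0.1056 / 0.037² ≈ 159.95 → 160.
Additional respondents: 160 − 54 = 106.

106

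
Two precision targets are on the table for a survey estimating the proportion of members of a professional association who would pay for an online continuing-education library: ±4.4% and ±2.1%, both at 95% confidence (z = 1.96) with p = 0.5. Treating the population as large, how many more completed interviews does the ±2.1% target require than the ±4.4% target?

At ±4.4%: n = 1.96² × 0.2500 / 0.044² ≈ 496.07 → 497.
At ±2.1%: n = 1.96² × 0.2500 / 0.021² ≈ 2177.78 → 2178.
Additional respondents: 2178 − 497 = 1681.

1681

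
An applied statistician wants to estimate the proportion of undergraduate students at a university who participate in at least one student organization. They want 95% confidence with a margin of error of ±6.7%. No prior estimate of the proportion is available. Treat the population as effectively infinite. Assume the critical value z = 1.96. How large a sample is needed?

214

With no prior estimate, use p = 0.5, giving p(1−p) = 0.25.
n = z²·p(1−p)/E² = 1.96² × 0.2500 / 0.067² = 3.8416 × 0.2500 / 0.004489 ≈ 213.95.
Rounding up gives n = 214.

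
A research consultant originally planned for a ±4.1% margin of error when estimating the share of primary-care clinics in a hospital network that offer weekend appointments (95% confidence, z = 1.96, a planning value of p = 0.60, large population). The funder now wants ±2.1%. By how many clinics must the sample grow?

1542

At ±4.1%: n = 1.96² × 0.2400 / 0.041² ≈ 548.47 → 549.
At ±2.1%: n = 1.96² × 0.2400 / 0.021² ≈ 2090.67 → 2091.
Additional respondents: 2091 − 549 = 1542.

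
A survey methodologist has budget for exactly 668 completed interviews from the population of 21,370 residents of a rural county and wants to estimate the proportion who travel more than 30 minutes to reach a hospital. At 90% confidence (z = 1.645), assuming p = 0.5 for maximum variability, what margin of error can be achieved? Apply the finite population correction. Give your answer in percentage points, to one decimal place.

Finite-population factor: (N−n)/(N−1) = (21370−668)/(21370−1) = 0.9688.
SE(p̂) = √[p(1−p)/n · (N−n)/(N−1)] = √[0.2500/668 × 0.9688] = 0.01904.
E = z × SE = 1.645 × 0.01904 = 0.03132 ≈ 3.1 percentage points.

3.1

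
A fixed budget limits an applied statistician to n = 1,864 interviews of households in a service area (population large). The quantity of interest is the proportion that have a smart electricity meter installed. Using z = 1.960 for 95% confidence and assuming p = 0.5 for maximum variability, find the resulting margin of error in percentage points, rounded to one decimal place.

SE(p̂) = √[p(1−p)/n] = √[0.2500/1864] = 0.01158.
E = z × SE = 1.960 × 0.01158 = 0.02270, or 2.3 percentage points.

2.3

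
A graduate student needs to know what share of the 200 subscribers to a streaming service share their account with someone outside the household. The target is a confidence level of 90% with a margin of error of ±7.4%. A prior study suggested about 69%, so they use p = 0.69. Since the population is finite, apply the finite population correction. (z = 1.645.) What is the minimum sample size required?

Unadjusted: n₀ = 1.645² × 0.69 × 0.31 / 0.074² ≈ 105.70, so n₀ = 106.
Finite population correction with N = 200: n = n₀ / (1 + (n₀−1)/N) = 106 / (1 + 105/200) = 106 / 1.5250 ≈ 69.51.
Rounding up, n = 70.

70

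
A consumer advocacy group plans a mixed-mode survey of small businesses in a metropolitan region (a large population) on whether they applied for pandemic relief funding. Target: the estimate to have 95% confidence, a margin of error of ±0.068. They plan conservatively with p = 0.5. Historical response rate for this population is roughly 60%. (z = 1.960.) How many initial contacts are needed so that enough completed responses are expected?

Completed interviews needed: n₀ = 1.960² × 0.2500 / 0.068² ≈ 207.70 → 208.
At a 60% response rate, contacts needed = 208 / 0.60 ≈ 346.67 → 347.

347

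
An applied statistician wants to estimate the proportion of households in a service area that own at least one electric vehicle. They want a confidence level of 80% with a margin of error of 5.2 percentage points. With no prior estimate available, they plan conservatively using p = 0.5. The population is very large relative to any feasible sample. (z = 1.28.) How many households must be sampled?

With p = 0.5, p(1−p) = 0.25.
n = z²·p(1−p)/E² = 1.28² × 0.2500 / 0.052² = 1.6384 × 0.2500 / 0.002704 ≈ 151.48.
Rounding up gives n = 152.

152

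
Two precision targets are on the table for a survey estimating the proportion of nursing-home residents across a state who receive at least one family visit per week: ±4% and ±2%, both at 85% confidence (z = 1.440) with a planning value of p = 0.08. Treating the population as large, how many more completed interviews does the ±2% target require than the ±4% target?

At ±4%: n = 1.440² × 0.0736 / 0.040² ≈ 95.39 → 96.
At ±2%: n = 1.440² × 0.0736 / 0.020² ≈ 381.54 → 382.
Additional respondents: 382 − 96 = 286.

286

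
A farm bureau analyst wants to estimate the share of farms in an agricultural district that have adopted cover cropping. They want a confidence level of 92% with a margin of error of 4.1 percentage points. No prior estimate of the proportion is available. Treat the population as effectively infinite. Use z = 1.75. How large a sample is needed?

456

With no prior estimate, use p = 0.5, giving p(1−p) = 0.25.
n = z²·p(1−p)/E² = 1.75² × 0.2500 / 0.041² = 3.0625 × 0.2500 / 0.001681 ≈ 455.46.
Rounding up gives n = 456.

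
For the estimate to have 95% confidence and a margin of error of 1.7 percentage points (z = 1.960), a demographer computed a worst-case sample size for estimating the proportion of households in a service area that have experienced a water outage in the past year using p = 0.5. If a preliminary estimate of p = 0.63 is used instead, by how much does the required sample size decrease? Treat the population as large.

Conservative (p = 0.5): n = 1.960² × 0.25 / 0.017² ≈ 3323.18 → 3324.
Using p = 0.63: p(1−p) = 0.2331, so n = 1.960² × 0.2331 / 0.017² ≈ 3098.54 → 3099.
Reduction: 3324 − 3099 = 225.

225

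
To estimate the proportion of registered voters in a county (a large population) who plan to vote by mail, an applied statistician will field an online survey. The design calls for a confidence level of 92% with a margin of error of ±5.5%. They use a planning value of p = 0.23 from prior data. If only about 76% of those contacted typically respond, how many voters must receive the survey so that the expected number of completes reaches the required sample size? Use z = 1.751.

Completed interviews needed: n₀ = 1.751² × 0.1771 / 0.055² ≈ 179.50 → 180.
At a 76% response rate, contacts needed = 180 / 0.76 ≈ 236.84 → 237.

237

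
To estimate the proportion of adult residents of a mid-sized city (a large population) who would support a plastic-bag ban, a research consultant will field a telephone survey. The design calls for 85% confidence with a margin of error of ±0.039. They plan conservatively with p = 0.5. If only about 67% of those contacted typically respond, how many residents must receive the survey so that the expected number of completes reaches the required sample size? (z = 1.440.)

509

Completed interviews needed: n₀ = 1.440² × 0.2500 / 0.039² ≈ 340.83 → 341.
At a 67% response rate, contacts needed = 341 / 0.67 ≈ 508.96 → 509.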